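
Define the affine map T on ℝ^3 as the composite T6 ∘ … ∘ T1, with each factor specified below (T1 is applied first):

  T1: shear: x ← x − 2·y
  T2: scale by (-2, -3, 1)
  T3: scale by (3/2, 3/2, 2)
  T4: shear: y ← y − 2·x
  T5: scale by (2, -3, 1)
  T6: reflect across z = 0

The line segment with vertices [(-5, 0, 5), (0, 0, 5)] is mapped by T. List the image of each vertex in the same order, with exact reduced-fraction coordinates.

image vertices: (30, 90, -10), (0, 0, -10)

T1 shear: x ← x − 2·y: (-5, 0, 5) → (-5, 0, 5); (0, 0, 5) → (0, 0, 5)
T2 scale by (-2, -3, 1): (-5, 0, 5) → (10, 0, 5); (0, 0, 5) → (0, 0, 5)
T3 scale by (3/2, 3/2, 2): (10, 0, 5) → (15, 0, 10); (0, 0, 5) → (0, 0, 10)
T4 shear: y ← y − 2·x: (15, 0, 10) → (15, -30, 10); (0, 0, 10) → (0, 0, 10)
T5 scale by (2, -3, 1): (15, -30, 10) → (30, 90, 10); (0, 0, 10) → (0, 0, 10)
T6 reflect across z = 0: (30, 90, 10) → (30, 90, -10); (0, 0, 10) → (0, 0, -10)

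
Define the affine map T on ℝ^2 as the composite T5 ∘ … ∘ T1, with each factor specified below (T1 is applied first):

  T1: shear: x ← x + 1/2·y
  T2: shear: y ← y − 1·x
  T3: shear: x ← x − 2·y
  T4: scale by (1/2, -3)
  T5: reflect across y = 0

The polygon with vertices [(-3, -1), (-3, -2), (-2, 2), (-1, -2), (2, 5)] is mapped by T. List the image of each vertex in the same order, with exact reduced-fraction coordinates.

T1 shear: x ← x + 1/2·y: (-3, -1) → (-7/2, -1); (-3, -2) → (-4, -2); (-2, 2) → (-1, 2); (-1, -2) → (-2, -2); (2, 5) → (9/2, 5)
T2 shear: y ← y − 1·x: (-7/2, -1) → (-7/2, 5/2); (-4, -2) → (-4, 2); (-1, 2) → (-1, 3); (-2, -2) → (-2, 0); (9/2, 5) → (9/2, 1/2)
T3 shear: x ← x − 2·y: (-7/2, 5/2) → (-17/2, 5/2); (-4, 2) → (-8, 2); (-1, 3) → (-7, 3); (-2, 0) → (-2, 0); (9/2, 1/2) → (7/2, 1/2)
T4 scale by (1/2, -3): (-17/2, 5/2) → (-17/4, -15/2); (-8, 2) → (-4, -6); (-7, 3) → (-7/2, -9); (-2, 0) → (-1, 0); (7/2, 1/2) → (7/4, -3/2)
T5 reflect across y = 0: (-17/4, -15/2) → (-17/4, 15/2); (-4, -6) → (-4, 6); (-7/2, -9) → (-7/2, 9); (-1, 0) → (-1, 0); (7/4, -3/2) → (7/4, 3/2)

image vertices: (-17/4, 15/2), (-4, 6), (-7/2, 9), (-1, 0), (7/4, 3/2)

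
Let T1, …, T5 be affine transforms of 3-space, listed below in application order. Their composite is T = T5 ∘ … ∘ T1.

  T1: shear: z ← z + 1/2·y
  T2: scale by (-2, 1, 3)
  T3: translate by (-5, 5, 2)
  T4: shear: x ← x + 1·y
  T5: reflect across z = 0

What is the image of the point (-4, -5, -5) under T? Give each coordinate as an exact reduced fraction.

T1 shear: z ← z + 1/2·y: (-4, -5, -5) → (-4, -5, -15/2)
T2 scale by (-2, 1, 3): (-4, -5, -15/2) → (8, -5, -45/2)
T3 translate by (-5, 5, 2): (8, -5, -45/2) → (3, 0, -41/2)
T4 shear: x ← x + 1·y: (3, 0, -41/2) → (3, 0, -41/2)
T5 reflect across z = 0: (3, 0, -41/2) → (3, 0, 41/2)

T(p) = (3, 0, 41/2)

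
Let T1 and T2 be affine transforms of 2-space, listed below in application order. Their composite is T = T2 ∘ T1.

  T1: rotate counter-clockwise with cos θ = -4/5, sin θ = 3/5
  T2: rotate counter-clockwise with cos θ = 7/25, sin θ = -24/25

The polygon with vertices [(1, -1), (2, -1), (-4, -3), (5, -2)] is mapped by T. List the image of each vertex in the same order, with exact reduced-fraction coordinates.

image vertices: (161/125, 73/125), (41/25, 38/25), (7/5, -24/5), (454/125, 497/125)

T1 rotate counter-clockwise with cos θ = -4/5, sin θ = 3/5: (1, -1) → (-1/5, 7/5); (2, -1) → (-1, 2); (-4, -3) → (5, 0); (5, -2) → (-14/5, 23/5)
T2 rotate counter-clockwise with cos θ = 7/25, sin θ = -24/25: (-1/5, 7/5) → (161/125, 73/125); (-1, 2) → (41/25, 38/25); (5, 0) → (7/5, -24/5); (-14/5, 23/5) → (454/125, 497/125)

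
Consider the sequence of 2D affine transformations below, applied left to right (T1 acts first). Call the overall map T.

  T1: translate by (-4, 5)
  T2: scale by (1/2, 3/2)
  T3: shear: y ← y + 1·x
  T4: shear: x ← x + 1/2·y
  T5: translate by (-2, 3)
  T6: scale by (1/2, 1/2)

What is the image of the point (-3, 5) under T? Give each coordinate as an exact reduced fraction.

T(p) = (1/8, 29/4)

T1 translate by (-4, 5): (-3, 5) → (-7, 10)
T2 scale by (1/2, 3/2): (-7, 10) → (-7/2, 15)
T3 shear: y ← y + 1·x: (-7/2, 15) → (-7/2, 23/2)
T4 shear: x ← x + 1/2·y: (-7/2, 23/2) → (9/4, 23/2)
T5 translate by (-2, 3): (9/4, 23/2) → (1/4, 29/2)
T6 scale by (1/2, 1/2): (1/4, 29/2) → (1/8, 29/4)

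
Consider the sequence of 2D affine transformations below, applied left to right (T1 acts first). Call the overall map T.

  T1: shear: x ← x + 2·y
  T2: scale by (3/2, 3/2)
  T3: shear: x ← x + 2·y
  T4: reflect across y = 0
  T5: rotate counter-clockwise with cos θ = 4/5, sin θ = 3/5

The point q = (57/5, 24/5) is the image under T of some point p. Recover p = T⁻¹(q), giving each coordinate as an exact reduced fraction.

T1 = [1 2 0; 0 1 0; 0 0 1]
T2·T1 = [3/2 3 0; 0 3/2 0; 0 0 1]
T3·…·T1 = [3/2 6 0; 0 3/2 0; 0 0 1]
T4·…·T1 = [3/2 6 0; 0 -3/2 0; 0 0 1]
T5·…·T1 = [6/5 57/10 0; 9/10 12/5 0; 0 0 1]
det M = -9/4; M⁻¹ = [-16/15 38/15 0; 2/5 -8/15 0; 0 0 1]
M⁻¹ · (57/5, 24/5)ᵀ = (0, 2)ᵀ

p = (0, 2)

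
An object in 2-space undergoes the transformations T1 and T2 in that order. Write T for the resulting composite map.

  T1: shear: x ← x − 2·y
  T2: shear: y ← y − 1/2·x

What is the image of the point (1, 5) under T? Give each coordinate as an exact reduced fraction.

T(p) = (-9, 19/2)

T1 shear: x ← x − 2·y: (1, 5) → (-9, 5)
T2 shear: y ← y − 1/2·x: (-9, 5) → (-9, 19/2)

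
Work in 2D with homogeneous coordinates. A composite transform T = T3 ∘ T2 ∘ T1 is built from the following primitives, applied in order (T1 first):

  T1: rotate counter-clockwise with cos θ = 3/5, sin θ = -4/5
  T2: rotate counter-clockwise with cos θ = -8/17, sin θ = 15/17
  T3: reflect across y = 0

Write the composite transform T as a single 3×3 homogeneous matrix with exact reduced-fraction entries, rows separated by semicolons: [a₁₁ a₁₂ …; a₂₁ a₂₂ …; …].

T1 = [3/5 4/5 0; -4/5 3/5 0; 0 0 1]
T2·T1 = [36/85 -77/85 0; 77/85 36/85 0; 0 0 1]
T3·…·T1 = [36/85 -77/85 0; -77/85 -36/85 0; 0 0 1]

T = [36/85 -77/85 0; -77/85 -36/85 0; 0 0 1]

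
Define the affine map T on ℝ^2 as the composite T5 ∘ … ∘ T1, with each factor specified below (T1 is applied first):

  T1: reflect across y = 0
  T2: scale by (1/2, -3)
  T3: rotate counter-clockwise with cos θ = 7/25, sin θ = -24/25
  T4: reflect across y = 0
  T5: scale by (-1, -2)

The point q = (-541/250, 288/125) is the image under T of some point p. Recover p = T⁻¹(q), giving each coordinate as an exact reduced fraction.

p = (-1, 4/5)

T1 = [1 0 0; 0 -1 0; 0 0 1]
T2·T1 = [1/2 0 0; 0 3 0; 0 0 1]
T3·…·T1 = [7/50 72/25 0; -12/25 21/25 0; 0 0 1]
T4·…·T1 = [7/50 72/25 0; 12/25 -21/25 0; 0 0 1]
T5·…·T1 = [-7/50 -72/25 0; -24/25 42/25 0; 0 0 1]
det M = -3; M⁻¹ = [-14/25 -24/25 0; -8/25 7/150 0; 0 0 1]
M⁻¹ · (-541/250, 288/125)ᵀ = (-1, 4/5)ᵀ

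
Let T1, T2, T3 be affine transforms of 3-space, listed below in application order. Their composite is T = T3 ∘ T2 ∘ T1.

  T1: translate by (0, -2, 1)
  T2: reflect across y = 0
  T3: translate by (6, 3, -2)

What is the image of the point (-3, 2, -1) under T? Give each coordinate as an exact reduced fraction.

T1 translate by (0, -2, 1): (-3, 2, -1) → (-3, 0, 0)
T2 reflect across y = 0: (-3, 0, 0) → (-3, 0, 0)
T3 translate by (6, 3, -2): (-3, 0, 0) → (3, 3, -2)

T(p) = (3, 3, -2)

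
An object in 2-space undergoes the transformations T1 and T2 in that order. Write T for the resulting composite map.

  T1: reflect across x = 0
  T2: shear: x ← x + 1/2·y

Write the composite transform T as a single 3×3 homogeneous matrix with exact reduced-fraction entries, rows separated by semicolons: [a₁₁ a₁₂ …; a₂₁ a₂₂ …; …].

T1 = [-1 0 0; 0 1 0; 0 0 1]
T2·T1 = [-1 1/2 0; 0 1 0; 0 0 1]

T = [-1 1/2 0; 0 1 0; 0 0 1]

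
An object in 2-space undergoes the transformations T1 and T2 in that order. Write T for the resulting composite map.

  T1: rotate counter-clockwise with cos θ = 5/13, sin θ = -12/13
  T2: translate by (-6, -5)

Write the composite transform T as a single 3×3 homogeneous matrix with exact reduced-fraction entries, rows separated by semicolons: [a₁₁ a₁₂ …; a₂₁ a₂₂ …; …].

T1 = [5/13 12/13 0; -12/13 5/13 0; 0 0 1]
T2·T1 = [5/13 12/13 -6; -12/13 5/13 -5; 0 0 1]

T = [5/13 12/13 -6; -12/13 5/13 -5; 0 0 1]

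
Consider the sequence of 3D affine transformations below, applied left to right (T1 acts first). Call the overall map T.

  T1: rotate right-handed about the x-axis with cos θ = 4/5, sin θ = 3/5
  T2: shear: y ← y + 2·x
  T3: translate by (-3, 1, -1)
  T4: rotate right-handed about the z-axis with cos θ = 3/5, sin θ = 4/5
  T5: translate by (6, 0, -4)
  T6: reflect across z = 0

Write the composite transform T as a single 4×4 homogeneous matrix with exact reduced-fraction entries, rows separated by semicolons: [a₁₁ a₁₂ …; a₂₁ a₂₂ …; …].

T1 = [1 0 0 0; 0 4/5 -3/5 0; 0 3/5 4/5 0; 0 0 0 1]
T2·T1 = [1 0 0 0; 2 4/5 -3/5 0; 0 3/5 4/5 0; 0 0 0 1]
T3·…·T1 = [1 0 0 -3; 2 4/5 -3/5 1; 0 3/5 4/5 -1; 0 0 0 1]
T4·…·T1 = [-1 -16/25 12/25 -13/5; 2 12/25 -9/25 -9/5; 0 3/5 4/5 -1; 0 0 0 1]
T5·…·T1 = [-1 -16/25 12/25 17/5; 2 12/25 -9/25 -9/5; 0 3/5 4/5 -5; 0 0 0 1]
T6·…·T1 = [-1 -16/25 12/25 17/5; 2 12/25 -9/25 -9/5; 0 -3/5 -4/5 5; 0 0 0 1]

T = [-1 -16/25 12/25 17/5; 2 12/25 -9/25 -9/5; 0 -3/5 -4/5 5; 0 0 0 1]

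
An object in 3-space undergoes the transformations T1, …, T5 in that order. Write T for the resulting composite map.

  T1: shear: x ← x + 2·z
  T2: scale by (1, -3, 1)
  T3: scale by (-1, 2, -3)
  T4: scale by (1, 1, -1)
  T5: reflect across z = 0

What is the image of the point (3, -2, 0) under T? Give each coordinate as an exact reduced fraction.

T1 shear: x ← x + 2·z: (3, -2, 0) → (3, -2, 0)
T2 scale by (1, -3, 1): (3, -2, 0) → (3, 6, 0)
T3 scale by (-1, 2, -3): (3, 6, 0) → (-3, 12, 0)
T4 scale by (1, 1, -1): (-3, 12, 0) → (-3, 12, 0)
T5 reflect across z = 0: (-3, 12, 0) → (-3, 12, 0)

T(p) = (-3, 12, 0)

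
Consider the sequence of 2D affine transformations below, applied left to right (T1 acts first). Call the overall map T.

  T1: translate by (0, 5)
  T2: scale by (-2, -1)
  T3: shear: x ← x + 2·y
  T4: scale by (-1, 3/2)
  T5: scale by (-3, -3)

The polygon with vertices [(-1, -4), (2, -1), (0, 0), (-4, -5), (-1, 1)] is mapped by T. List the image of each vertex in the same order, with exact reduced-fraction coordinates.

T1 translate by (0, 5): (-1, -4) → (-1, 1); (2, -1) → (2, 4); (0, 0) → (0, 5); (-4, -5) → (-4, 0); (-1, 1) → (-1, 6)
T2 scale by (-2, -1): (-1, 1) → (2, -1); (2, 4) → (-4, -4); (0, 5) → (0, -5); (-4, 0) → (8, 0); (-1, 6) → (2, -6)
T3 shear: x ← x + 2·y: (2, -1) → (0, -1); (-4, -4) → (-12, -4); (0, -5) → (-10, -5); (8, 0) → (8, 0); (2, -6) → (-10, -6)
T4 scale by (-1, 3/2): (0, -1) → (0, -3/2); (-12, -4) → (12, -6); (-10, -5) → (10, -15/2); (8, 0) → (-8, 0); (-10, -6) → (10, -9)
T5 scale by (-3, -3): (0, -3/2) → (0, 9/2); (12, -6) → (-36, 18); (10, -15/2) → (-30, 45/2); (-8, 0) → (24, 0); (10, -9) → (-30, 27)

image vertices: (0, 9/2), (-36, 18), (-30, 45/2), (24, 0), (-30, 27)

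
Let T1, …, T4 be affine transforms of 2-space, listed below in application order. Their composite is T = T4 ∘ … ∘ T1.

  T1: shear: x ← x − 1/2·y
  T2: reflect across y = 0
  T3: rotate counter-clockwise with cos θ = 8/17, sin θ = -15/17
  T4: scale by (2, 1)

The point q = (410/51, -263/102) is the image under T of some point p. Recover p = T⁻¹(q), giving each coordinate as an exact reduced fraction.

p = (3, -7/3)

T1 = [1 -1/2 0; 0 1 0; 0 0 1]
T2·T1 = [1 -1/2 0; 0 -1 0; 0 0 1]
T3·…·T1 = [8/17 -19/17 0; -15/17 -1/34 0; 0 0 1]
T4·…·T1 = [16/17 -38/17 0; -15/17 -1/34 0; 0 0 1]
det M = -2; M⁻¹ = [1/68 -19/17 0; -15/34 -8/17 0; 0 0 1]
M⁻¹ · (410/51, -263/102)ᵀ = (3, -7/3)ᵀ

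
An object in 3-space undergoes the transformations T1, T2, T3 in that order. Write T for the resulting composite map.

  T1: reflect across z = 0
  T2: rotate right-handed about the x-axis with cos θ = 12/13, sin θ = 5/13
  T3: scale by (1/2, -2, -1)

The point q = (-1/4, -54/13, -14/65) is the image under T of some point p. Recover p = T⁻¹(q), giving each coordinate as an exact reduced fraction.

T1 = [1 0 0 0; 0 1 0 0; 0 0 -1 0; 0 0 0 1]
T2·T1 = [1 0 0 0; 0 12/13 5/13 0; 0 5/13 -12/13 0; 0 0 0 1]
T3·…·T1 = [1/2 0 0 0; 0 -24/13 -10/13 0; 0 -5/13 12/13 0; 0 0 0 1]
det M = -1; M⁻¹ = [2 0 0 0; 0 -6/13 -5/13 0; 0 -5/26 12/13 0; 0 0 0 1]
M⁻¹ · (-1/4, -54/13, -14/65)ᵀ = (-1/2, 2, 3/5)ᵀ

p = (-1/2, 2, 3/5)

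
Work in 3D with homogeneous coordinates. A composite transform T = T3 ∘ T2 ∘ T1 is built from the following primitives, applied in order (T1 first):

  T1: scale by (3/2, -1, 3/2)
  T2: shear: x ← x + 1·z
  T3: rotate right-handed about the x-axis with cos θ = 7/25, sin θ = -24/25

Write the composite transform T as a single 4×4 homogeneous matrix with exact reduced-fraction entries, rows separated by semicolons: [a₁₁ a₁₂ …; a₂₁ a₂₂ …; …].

T = [3/2 0 3/2 0; 0 -7/25 36/25 0; 0 24/25 21/50 0; 0 0 0 1]

T1 = [3/2 0 0 0; 0 -1 0 0; 0 0 3/2 0; 0 0 0 1]
T2·T1 = [3/2 0 3/2 0; 0 -1 0 0; 0 0 3/2 0; 0 0 0 1]
T3·…·T1 = [3/2 0 3/2 0; 0 -7/25 36/25 0; 0 24/25 21/50 0; 0 0 0 1]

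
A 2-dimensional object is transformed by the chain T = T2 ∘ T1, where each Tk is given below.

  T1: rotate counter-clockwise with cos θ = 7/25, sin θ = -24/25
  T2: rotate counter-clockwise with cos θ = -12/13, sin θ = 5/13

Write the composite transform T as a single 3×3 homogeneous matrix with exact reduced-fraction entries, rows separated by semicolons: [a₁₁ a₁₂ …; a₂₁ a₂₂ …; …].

T1 = [7/25 24/25 0; -24/25 7/25 0; 0 0 1]
T2·T1 = [36/325 -323/325 0; 323/325 36/325 0; 0 0 1]

T = [36/325 -323/325 0; 323/325 36/325 0; 0 0 1]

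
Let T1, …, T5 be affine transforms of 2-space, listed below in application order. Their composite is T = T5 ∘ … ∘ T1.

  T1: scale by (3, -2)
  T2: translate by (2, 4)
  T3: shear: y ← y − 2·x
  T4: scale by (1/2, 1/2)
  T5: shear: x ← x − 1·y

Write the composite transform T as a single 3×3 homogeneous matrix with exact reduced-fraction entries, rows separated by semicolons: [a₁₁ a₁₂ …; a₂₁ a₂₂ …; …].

T1 = [3 0 0; 0 -2 0; 0 0 1]
T2·T1 = [3 0 2; 0 -2 4; 0 0 1]
T3·…·T1 = [3 0 2; -6 -2 0; 0 0 1]
T4·…·T1 = [3/2 0 1; -3 -1 0; 0 0 1]
T5·…·T1 = [9/2 1 1; -3 -1 0; 0 0 1]

T = [9/2 1 1; -3 -1 0; 0 0 1]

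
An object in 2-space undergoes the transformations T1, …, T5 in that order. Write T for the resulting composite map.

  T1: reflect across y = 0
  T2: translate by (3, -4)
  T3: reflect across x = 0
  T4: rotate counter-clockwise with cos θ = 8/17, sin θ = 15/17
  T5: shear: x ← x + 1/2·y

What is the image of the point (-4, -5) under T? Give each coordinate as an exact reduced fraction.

T1 reflect across y = 0: (-4, -5) → (-4, 5)
T2 translate by (3, -4): (-4, 5) → (-1, 1)
T3 reflect across x = 0: (-1, 1) → (1, 1)
T4 rotate counter-clockwise with cos θ = 8/17, sin θ = 15/17: (1, 1) → (-7/17, 23/17)
T5 shear: x ← x + 1/2·y: (-7/17, 23/17) → (9/34, 23/17)

T(p) = (9/34, 23/17)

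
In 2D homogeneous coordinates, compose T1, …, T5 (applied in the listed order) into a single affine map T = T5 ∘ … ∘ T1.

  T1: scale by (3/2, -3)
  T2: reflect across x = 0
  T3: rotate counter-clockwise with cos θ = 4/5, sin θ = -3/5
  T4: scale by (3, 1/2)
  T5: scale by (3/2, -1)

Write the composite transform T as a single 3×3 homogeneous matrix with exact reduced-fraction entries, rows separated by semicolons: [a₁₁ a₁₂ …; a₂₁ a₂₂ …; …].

T1 = [3/2 0 0; 0 -3 0; 0 0 1]
T2·T1 = [-3/2 0 0; 0 -3 0; 0 0 1]
T3·…·T1 = [-6/5 -9/5 0; 9/10 -12/5 0; 0 0 1]
T4·…·T1 = [-18/5 -27/5 0; 9/20 -6/5 0; 0 0 1]
T5·…·T1 = [-27/5 -81/10 0; -9/20 6/5 0; 0 0 1]

T = [-27/5 -81/10 0; -9/20 6/5 0; 0 0 1]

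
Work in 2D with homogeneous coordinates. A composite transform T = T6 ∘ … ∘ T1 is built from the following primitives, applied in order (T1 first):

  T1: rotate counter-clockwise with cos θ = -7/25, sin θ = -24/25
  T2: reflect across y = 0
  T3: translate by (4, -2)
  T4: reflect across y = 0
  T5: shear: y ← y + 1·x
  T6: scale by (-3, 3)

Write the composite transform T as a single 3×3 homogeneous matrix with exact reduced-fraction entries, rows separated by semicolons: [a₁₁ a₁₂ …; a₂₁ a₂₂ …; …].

T1 = [-7/25 24/25 0; -24/25 -7/25 0; 0 0 1]
T2·T1 = [-7/25 24/25 0; 24/25 7/25 0; 0 0 1]
T3·…·T1 = [-7/25 24/25 4; 24/25 7/25 -2; 0 0 1]
T4·…·T1 = [-7/25 24/25 4; -24/25 -7/25 2; 0 0 1]
T5·…·T1 = [-7/25 24/25 4; -31/25 17/25 6; 0 0 1]
T6·…·T1 = [21/25 -72/25 -12; -93/25 51/25 18; 0 0 1]

T = [21/25 -72/25 -12; -93/25 51/25 18; 0 0 1]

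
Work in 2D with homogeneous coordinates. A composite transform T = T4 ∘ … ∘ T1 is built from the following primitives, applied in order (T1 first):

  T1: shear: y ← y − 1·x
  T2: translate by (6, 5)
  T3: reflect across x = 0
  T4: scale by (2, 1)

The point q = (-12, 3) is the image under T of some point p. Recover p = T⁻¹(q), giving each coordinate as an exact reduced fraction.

p = (0, -2)

T1 = [1 0 0; -1 1 0; 0 0 1]
T2·T1 = [1 0 6; -1 1 5; 0 0 1]
T3·…·T1 = [-1 0 -6; -1 1 5; 0 0 1]
T4·…·T1 = [-2 0 -12; -1 1 5; 0 0 1]
det M = -2; M⁻¹ = [-1/2 0 -6; -1/2 1 -11; 0 0 1]
M⁻¹ · (-12, 3)ᵀ = (0, -2)ᵀ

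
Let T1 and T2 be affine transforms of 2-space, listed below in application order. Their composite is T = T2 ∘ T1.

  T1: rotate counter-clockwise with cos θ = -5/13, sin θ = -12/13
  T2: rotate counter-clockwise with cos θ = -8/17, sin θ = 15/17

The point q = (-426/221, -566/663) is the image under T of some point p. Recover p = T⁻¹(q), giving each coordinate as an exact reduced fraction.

T1 = [-5/13 12/13 0; -12/13 -5/13 0; 0 0 1]
T2·T1 = [220/221 -21/221 0; 21/221 220/221 0; 0 0 1]
det M = 1; M⁻¹ = [220/221 21/221 0; -21/221 220/221 0; 0 0 1]
M⁻¹ · (-426/221, -566/663)ᵀ = (-2, -2/3)ᵀ

p = (-2, -2/3)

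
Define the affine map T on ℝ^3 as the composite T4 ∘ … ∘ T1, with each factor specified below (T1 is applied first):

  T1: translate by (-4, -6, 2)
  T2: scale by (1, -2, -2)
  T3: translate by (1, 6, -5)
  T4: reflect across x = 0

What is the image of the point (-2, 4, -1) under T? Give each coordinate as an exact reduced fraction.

T(p) = (5, 10, -7)

T1 translate by (-4, -6, 2): (-2, 4, -1) → (-6, -2, 1)
T2 scale by (1, -2, -2): (-6, -2, 1) → (-6, 4, -2)
T3 translate by (1, 6, -5): (-6, 4, -2) → (-5, 10, -7)
T4 reflect across x = 0: (-5, 10, -7) → (5, 10, -7)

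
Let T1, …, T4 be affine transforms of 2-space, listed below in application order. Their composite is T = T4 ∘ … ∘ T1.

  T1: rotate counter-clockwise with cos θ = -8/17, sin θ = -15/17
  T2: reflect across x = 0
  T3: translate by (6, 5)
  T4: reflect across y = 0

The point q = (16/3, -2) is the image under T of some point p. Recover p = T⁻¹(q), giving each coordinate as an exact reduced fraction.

T1 = [-8/17 15/17 0; -15/17 -8/17 0; 0 0 1]
T2·T1 = [8/17 -15/17 0; -15/17 -8/17 0; 0 0 1]
T3·…·T1 = [8/17 -15/17 6; -15/17 -8/17 5; 0 0 1]
T4·…·T1 = [8/17 -15/17 6; 15/17 8/17 -5; 0 0 1]
det M = 1; M⁻¹ = [8/17 15/17 27/17; -15/17 8/17 130/17; 0 0 1]
M⁻¹ · (16/3, -2)ᵀ = (7/3, 2)ᵀ

p = (7/3, 2)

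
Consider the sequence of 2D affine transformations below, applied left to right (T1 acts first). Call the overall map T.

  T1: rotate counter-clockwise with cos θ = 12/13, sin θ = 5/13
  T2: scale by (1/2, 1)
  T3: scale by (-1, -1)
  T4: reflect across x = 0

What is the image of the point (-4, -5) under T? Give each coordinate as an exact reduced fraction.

T(p) = (-23/26, 80/13)

T1 rotate counter-clockwise with cos θ = 12/13, sin θ = 5/13: (-4, -5) → (-23/13, -80/13)
T2 scale by (1/2, 1): (-23/13, -80/13) → (-23/26, -80/13)
T3 scale by (-1, -1): (-23/26, -80/13) → (23/26, 80/13)
T4 reflect across x = 0: (23/26, 80/13) → (-23/26, 80/13)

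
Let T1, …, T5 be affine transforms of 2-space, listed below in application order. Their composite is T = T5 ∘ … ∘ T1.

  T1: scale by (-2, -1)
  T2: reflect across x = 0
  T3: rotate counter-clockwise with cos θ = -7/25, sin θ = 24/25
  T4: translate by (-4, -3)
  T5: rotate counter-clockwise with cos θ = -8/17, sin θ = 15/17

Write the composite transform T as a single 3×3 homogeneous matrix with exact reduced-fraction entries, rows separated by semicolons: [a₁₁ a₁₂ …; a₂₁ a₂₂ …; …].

T1 = [-2 0 0; 0 -1 0; 0 0 1]
T2·T1 = [2 0 0; 0 -1 0; 0 0 1]
T3·…·T1 = [-14/25 24/25 0; 48/25 7/25 0; 0 0 1]
T4·…·T1 = [-14/25 24/25 -4; 48/25 7/25 -3; 0 0 1]
T5·…·T1 = [-608/425 -297/425 77/17; -594/425 304/425 -36/17; 0 0 1]

T = [-608/425 -297/425 77/17; -594/425 304/425 -36/17; 0 0 1]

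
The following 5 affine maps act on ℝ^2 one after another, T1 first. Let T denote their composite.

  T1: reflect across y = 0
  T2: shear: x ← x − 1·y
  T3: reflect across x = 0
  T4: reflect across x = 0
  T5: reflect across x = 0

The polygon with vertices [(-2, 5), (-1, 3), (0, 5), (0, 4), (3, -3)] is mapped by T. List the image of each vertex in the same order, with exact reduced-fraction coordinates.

image vertices: (-3, -5), (-2, -3), (-5, -5), (-4, -4), (0, 3)

T1 reflect across y = 0: (-2, 5) → (-2, -5); (-1, 3) → (-1, -3); (0, 5) → (0, -5); (0, 4) → (0, -4); (3, -3) → (3, 3)
T2 shear: x ← x − 1·y: (-2, -5) → (3, -5); (-1, -3) → (2, -3); (0, -5) → (5, -5); (0, -4) → (4, -4); (3, 3) → (0, 3)
T3 reflect across x = 0: (3, -5) → (-3, -5); (2, -3) → (-2, -3); (5, -5) → (-5, -5); (4, -4) → (-4, -4); (0, 3) → (0, 3)
T4 reflect across x = 0: (-3, -5) → (3, -5); (-2, -3) → (2, -3); (-5, -5) → (5, -5); (-4, -4) → (4, -4); (0, 3) → (0, 3)
T5 reflect across x = 0: (3, -5) → (-3, -5); (2, -3) → (-2, -3); (5, -5) → (-5, -5); (4, -4) → (-4, -4); (0, 3) → (0, 3)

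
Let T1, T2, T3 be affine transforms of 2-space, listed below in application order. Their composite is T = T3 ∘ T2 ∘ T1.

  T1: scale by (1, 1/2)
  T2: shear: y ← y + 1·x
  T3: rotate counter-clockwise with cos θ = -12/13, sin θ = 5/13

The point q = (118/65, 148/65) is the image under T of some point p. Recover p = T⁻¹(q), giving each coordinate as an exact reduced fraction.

T1 = [1 0 0; 0 1/2 0; 0 0 1]
T2·T1 = [1 0 0; 1 1/2 0; 0 0 1]
T3·…·T1 = [-17/13 -5/26 0; -7/13 -6/13 0; 0 0 1]
det M = 1/2; M⁻¹ = [-12/13 5/13 0; 14/13 -34/13 0; 0 0 1]
M⁻¹ · (118/65, 148/65)ᵀ = (-4/5, -4)ᵀ

p = (-4/5, -4)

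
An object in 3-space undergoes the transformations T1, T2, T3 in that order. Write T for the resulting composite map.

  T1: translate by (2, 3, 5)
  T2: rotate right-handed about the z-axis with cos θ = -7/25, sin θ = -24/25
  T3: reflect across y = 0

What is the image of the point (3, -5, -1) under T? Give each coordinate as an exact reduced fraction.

T1 translate by (2, 3, 5): (3, -5, -1) → (5, -2, 4)
T2 rotate right-handed about the z-axis with cos θ = -7/25, sin θ = -24/25: (5, -2, 4) → (-83/25, -106/25, 4)
T3 reflect across y = 0: (-83/25, -106/25, 4) → (-83/25, 106/25, 4)

T(p) = (-83/25, 106/25, 4)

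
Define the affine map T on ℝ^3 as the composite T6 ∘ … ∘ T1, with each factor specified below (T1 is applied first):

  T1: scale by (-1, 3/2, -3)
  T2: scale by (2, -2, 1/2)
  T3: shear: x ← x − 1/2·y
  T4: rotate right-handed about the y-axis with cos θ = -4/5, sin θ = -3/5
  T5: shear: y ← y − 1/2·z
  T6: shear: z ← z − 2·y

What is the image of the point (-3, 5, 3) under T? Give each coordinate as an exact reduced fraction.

T1 scale by (-1, 3/2, -3): (-3, 5, 3) → (3, 15/2, -9)
T2 scale by (2, -2, 1/2): (3, 15/2, -9) → (6, -15, -9/2)
T3 shear: x ← x − 1/2·y: (6, -15, -9/2) → (27/2, -15, -9/2)
T4 rotate right-handed about the y-axis with cos θ = -4/5, sin θ = -3/5: (27/2, -15, -9/2) → (-81/10, -15, 117/10)
T5 shear: y ← y − 1/2·z: (-81/10, -15, 117/10) → (-81/10, -417/20, 117/10)
T6 shear: z ← z − 2·y: (-81/10, -417/20, 117/10) → (-81/10, -417/20, 267/5)

T(p) = (-81/10, -417/20, 267/5)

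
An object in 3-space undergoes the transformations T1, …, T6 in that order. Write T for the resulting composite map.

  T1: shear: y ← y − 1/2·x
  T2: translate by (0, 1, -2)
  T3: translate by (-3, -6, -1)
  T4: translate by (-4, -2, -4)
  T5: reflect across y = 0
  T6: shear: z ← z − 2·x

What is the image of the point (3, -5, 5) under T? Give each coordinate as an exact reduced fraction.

T(p) = (-4, 27/2, 6)

T1 shear: y ← y − 1/2·x: (3, -5, 5) → (3, -13/2, 5)
T2 translate by (0, 1, -2): (3, -13/2, 5) → (3, -11/2, 3)
T3 translate by (-3, -6, -1): (3, -11/2, 3) → (0, -23/2, 2)
T4 translate by (-4, -2, -4): (0, -23/2, 2) → (-4, -27/2, -2)
T5 reflect across y = 0: (-4, -27/2, -2) → (-4, 27/2, -2)
T6 shear: z ← z − 2·x: (-4, 27/2, -2) → (-4, 27/2, 6)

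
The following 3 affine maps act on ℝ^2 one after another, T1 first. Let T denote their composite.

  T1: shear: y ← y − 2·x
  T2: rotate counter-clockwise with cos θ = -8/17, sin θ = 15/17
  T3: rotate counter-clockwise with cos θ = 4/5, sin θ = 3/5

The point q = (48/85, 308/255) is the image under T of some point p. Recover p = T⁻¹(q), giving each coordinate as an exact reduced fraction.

T1 = [1 0 0; -2 1 0; 0 0 1]
T2·T1 = [22/17 -15/17 0; 31/17 -8/17 0; 0 0 1]
T3·…·T1 = [-1/17 -36/85 0; 38/17 -77/85 0; 0 0 1]
det M = 1; M⁻¹ = [-77/85 36/85 0; -38/17 -1/17 0; 0 0 1]
M⁻¹ · (48/85, 308/255)ᵀ = (0, -4/3)ᵀ

p = (0, -4/3)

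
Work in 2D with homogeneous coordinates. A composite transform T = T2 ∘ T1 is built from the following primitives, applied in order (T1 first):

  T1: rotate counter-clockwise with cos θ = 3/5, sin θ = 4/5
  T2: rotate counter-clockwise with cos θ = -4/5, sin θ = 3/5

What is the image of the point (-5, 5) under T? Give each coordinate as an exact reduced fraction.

T1 rotate counter-clockwise with cos θ = 3/5, sin θ = 4/5: (-5, 5) → (-7, -1)
T2 rotate counter-clockwise with cos θ = -4/5, sin θ = 3/5: (-7, -1) → (31/5, -17/5)

T(p) = (31/5, -17/5)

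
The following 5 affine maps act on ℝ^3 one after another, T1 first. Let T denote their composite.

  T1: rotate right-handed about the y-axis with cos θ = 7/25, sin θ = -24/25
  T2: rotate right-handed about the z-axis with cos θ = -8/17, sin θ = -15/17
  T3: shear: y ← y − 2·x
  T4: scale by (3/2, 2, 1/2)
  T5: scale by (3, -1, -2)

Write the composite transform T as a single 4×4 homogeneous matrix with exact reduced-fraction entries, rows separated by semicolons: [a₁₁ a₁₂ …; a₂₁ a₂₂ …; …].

T1 = [7/25 0 -24/25 0; 0 1 0 0; 24/25 0 7/25 0; 0 0 0 1]
T2·T1 = [-56/425 15/17 192/425 0; -21/85 -8/17 72/85 0; 24/25 0 7/25 0; 0 0 0 1]
T3·…·T1 = [-56/425 15/17 192/425 0; 7/425 -38/17 -24/425 0; 24/25 0 7/25 0; 0 0 0 1]
T4·…·T1 = [-84/425 45/34 288/425 0; 14/425 -76/17 -48/425 0; 12/25 0 7/50 0; 0 0 0 1]
T5·…·T1 = [-252/425 135/34 864/425 0; -14/425 76/17 48/425 0; -24/25 0 -7/25 0; 0 0 0 1]

T = [-252/425 135/34 864/425 0; -14/425 76/17 48/425 0; -24/25 0 -7/25 0; 0 0 0 1]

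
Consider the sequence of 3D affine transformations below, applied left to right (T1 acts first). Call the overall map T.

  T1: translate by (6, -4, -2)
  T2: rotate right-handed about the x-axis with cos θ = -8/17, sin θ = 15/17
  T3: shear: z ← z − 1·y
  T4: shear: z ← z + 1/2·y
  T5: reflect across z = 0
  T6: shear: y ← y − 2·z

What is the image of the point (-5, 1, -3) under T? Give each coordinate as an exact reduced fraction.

T(p) = (1, -10/17, 109/34)

T1 translate by (6, -4, -2): (-5, 1, -3) → (1, -3, -5)
T2 rotate right-handed about the x-axis with cos θ = -8/17, sin θ = 15/17: (1, -3, -5) → (1, 99/17, -5/17)
T3 shear: z ← z − 1·y: (1, 99/17, -5/17) → (1, 99/17, -104/17)
T4 shear: z ← z + 1/2·y: (1, 99/17, -104/17) → (1, 99/17, -109/34)
T5 reflect across z = 0: (1, 99/17, -109/34) → (1, 99/17, 109/34)
T6 shear: y ← y − 2·z: (1, 99/17, 109/34) → (1, -10/17, 109/34)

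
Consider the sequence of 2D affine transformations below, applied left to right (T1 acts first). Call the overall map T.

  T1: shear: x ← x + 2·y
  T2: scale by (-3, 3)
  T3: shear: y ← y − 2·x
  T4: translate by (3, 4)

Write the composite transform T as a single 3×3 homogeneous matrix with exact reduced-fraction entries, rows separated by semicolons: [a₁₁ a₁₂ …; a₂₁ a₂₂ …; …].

T1 = [1 2 0; 0 1 0; 0 0 1]
T2·T1 = [-3 -6 0; 0 3 0; 0 0 1]
T3·…·T1 = [-3 -6 0; 6 15 0; 0 0 1]
T4·…·T1 = [-3 -6 3; 6 15 4; 0 0 1]

T = [-3 -6 3; 6 15 4; 0 0 1]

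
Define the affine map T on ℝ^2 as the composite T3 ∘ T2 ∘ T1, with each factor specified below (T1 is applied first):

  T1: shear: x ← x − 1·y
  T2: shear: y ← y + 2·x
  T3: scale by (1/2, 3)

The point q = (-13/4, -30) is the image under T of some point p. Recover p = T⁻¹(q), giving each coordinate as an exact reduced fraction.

p = (-7/2, 3)

T1 = [1 -1 0; 0 1 0; 0 0 1]
T2·T1 = [1 -1 0; 2 -1 0; 0 0 1]
T3·…·T1 = [1/2 -1/2 0; 6 -3 0; 0 0 1]
det M = 3/2; M⁻¹ = [-2 1/3 0; -4 1/3 0; 0 0 1]
M⁻¹ · (-13/4, -30)ᵀ = (-7/2, 3)ᵀ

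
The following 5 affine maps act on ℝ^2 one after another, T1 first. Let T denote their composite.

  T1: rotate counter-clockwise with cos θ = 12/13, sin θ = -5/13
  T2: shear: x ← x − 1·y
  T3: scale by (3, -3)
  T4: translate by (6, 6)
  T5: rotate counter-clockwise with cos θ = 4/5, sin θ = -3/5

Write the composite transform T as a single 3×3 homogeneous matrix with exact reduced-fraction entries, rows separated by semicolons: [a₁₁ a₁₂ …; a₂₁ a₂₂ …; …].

T1 = [12/13 5/13 0; -5/13 12/13 0; 0 0 1]
T2·T1 = [17/13 -7/13 0; -5/13 12/13 0; 0 0 1]
T3·…·T1 = [51/13 -21/13 0; 15/13 -36/13 0; 0 0 1]
T4·…·T1 = [51/13 -21/13 6; 15/13 -36/13 6; 0 0 1]
T5·…·T1 = [249/65 -192/65 42/5; -93/65 -81/65 6/5; 0 0 1]

T = [249/65 -192/65 42/5; -93/65 -81/65 6/5; 0 0 1]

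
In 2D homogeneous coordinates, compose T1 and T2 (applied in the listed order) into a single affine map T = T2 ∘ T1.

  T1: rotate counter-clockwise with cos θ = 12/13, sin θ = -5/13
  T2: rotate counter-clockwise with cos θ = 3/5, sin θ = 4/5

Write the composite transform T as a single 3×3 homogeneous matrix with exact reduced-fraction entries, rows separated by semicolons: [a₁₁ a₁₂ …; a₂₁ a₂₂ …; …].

T = [56/65 -33/65 0; 33/65 56/65 0; 0 0 1]

T1 = [12/13 5/13 0; -5/13 12/13 0; 0 0 1]
T2·T1 = [56/65 -33/65 0; 33/65 56/65 0; 0 0 1]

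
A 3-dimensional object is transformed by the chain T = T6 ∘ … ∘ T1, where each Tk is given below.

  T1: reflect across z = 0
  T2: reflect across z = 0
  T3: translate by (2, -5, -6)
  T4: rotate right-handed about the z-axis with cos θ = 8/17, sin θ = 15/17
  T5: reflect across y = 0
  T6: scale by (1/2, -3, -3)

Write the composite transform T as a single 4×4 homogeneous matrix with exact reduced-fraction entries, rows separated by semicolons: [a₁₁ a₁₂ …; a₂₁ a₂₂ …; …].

T = [4/17 -15/34 0 91/34; 45/17 24/17 0 -30/17; 0 0 -3 18; 0 0 0 1]

T1 = [1 0 0 0; 0 1 0 0; 0 0 -1 0; 0 0 0 1]
T2·T1 = [1 0 0 0; 0 1 0 0; 0 0 1 0; 0 0 0 1]
T3·…·T1 = [1 0 0 2; 0 1 0 -5; 0 0 1 -6; 0 0 0 1]
T4·…·T1 = [8/17 -15/17 0 91/17; 15/17 8/17 0 -10/17; 0 0 1 -6; 0 0 0 1]
T5·…·T1 = [8/17 -15/17 0 91/17; -15/17 -8/17 0 10/17; 0 0 1 -6; 0 0 0 1]
T6·…·T1 = [4/17 -15/34 0 91/34; 45/17 24/17 0 -30/17; 0 0 -3 18; 0 0 0 1]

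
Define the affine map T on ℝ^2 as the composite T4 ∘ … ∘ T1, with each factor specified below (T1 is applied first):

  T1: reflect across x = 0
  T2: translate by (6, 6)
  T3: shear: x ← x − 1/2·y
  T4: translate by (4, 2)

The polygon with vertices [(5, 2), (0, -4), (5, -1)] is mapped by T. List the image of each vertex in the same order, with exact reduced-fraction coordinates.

image vertices: (1, 10), (9, 4), (5/2, 7)

T1 reflect across x = 0: (5, 2) → (-5, 2); (0, -4) → (0, -4); (5, -1) → (-5, -1)
T2 translate by (6, 6): (-5, 2) → (1, 8); (0, -4) → (6, 2); (-5, -1) → (1, 5)
T3 shear: x ← x − 1/2·y: (1, 8) → (-3, 8); (6, 2) → (5, 2); (1, 5) → (-3/2, 5)
T4 translate by (4, 2): (-3, 8) → (1, 10); (5, 2) → (9, 4); (-3/2, 5) → (5/2, 7)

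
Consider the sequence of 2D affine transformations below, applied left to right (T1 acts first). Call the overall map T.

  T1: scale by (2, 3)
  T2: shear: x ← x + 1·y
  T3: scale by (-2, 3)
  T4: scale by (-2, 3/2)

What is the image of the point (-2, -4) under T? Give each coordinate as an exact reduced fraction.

T(p) = (-64, -54)

T1 scale by (2, 3): (-2, -4) → (-4, -12)
T2 shear: x ← x + 1·y: (-4, -12) → (-16, -12)
T3 scale by (-2, 3): (-16, -12) → (32, -36)
T4 scale by (-2, 3/2): (32, -36) → (-64, -54)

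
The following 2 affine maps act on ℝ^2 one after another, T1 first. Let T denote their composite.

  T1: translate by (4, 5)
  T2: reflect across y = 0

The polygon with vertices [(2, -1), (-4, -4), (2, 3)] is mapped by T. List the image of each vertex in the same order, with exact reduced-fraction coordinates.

T1 translate by (4, 5): (2, -1) → (6, 4); (-4, -4) → (0, 1); (2, 3) → (6, 8)
T2 reflect across y = 0: (6, 4) → (6, -4); (0, 1) → (0, -1); (6, 8) → (6, -8)

image vertices: (6, -4), (0, -1), (6, -8)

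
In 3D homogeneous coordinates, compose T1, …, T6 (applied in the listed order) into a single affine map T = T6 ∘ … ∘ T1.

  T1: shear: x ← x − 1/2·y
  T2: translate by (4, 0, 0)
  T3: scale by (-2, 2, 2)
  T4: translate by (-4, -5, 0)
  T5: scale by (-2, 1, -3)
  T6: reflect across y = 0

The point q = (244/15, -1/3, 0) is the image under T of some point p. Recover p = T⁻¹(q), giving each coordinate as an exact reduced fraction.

p = (-3/5, 8/3, 0)

T1 = [1 -1/2 0 0; 0 1 0 0; 0 0 1 0; 0 0 0 1]
T2·T1 = [1 -1/2 0 4; 0 1 0 0; 0 0 1 0; 0 0 0 1]
T3·…·T1 = [-2 1 0 -8; 0 2 0 0; 0 0 2 0; 0 0 0 1]
T4·…·T1 = [-2 1 0 -12; 0 2 0 -5; 0 0 2 0; 0 0 0 1]
T5·…·T1 = [4 -2 0 24; 0 2 0 -5; 0 0 -6 0; 0 0 0 1]
T6·…·T1 = [4 -2 0 24; 0 -2 0 5; 0 0 -6 0; 0 0 0 1]
det M = 48; M⁻¹ = [1/4 -1/4 0 -19/4; 0 -1/2 0 5/2; 0 0 -1/6 0; 0 0 0 1]
M⁻¹ · (244/15, -1/3, 0)ᵀ = (-3/5, 8/3, 0)ᵀ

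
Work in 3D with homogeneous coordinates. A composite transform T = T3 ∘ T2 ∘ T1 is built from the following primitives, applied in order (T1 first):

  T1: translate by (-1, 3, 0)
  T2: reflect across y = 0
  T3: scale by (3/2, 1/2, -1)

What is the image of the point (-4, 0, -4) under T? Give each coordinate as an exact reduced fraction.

T(p) = (-15/2, -3/2, 4)

T1 translate by (-1, 3, 0): (-4, 0, -4) → (-5, 3, -4)
T2 reflect across y = 0: (-5, 3, -4) → (-5, -3, -4)
T3 scale by (3/2, 1/2, -1): (-5, -3, -4) → (-15/2, -3/2, 4)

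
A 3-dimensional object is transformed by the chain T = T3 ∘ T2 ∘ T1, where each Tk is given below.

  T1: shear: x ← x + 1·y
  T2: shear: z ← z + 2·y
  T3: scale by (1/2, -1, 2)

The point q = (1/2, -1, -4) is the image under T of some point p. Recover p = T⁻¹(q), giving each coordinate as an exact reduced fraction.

p = (0, 1, -4)

T1 = [1 1 0 0; 0 1 0 0; 0 0 1 0; 0 0 0 1]
T2·T1 = [1 1 0 0; 0 1 0 0; 0 2 1 0; 0 0 0 1]
T3·…·T1 = [1/2 1/2 0 0; 0 -1 0 0; 0 4 2 0; 0 0 0 1]
det M = -1; M⁻¹ = [2 1 0 0; 0 -1 0 0; 0 2 1/2 0; 0 0 0 1]
M⁻¹ · (1/2, -1, -4)ᵀ = (0, 1, -4)ᵀ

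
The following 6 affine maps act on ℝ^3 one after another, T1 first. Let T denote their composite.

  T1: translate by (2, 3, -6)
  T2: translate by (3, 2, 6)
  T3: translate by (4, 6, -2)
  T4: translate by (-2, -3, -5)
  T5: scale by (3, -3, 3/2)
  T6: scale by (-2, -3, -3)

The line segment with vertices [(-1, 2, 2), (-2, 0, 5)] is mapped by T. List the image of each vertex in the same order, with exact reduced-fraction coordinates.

T1 translate by (2, 3, -6): (-1, 2, 2) → (1, 5, -4); (-2, 0, 5) → (0, 3, -1)
T2 translate by (3, 2, 6): (1, 5, -4) → (4, 7, 2); (0, 3, -1) → (3, 5, 5)
T3 translate by (4, 6, -2): (4, 7, 2) → (8, 13, 0); (3, 5, 5) → (7, 11, 3)
T4 translate by (-2, -3, -5): (8, 13, 0) → (6, 10, -5); (7, 11, 3) → (5, 8, -2)
T5 scale by (3, -3, 3/2): (6, 10, -5) → (18, -30, -15/2); (5, 8, -2) → (15, -24, -3)
T6 scale by (-2, -3, -3): (18, -30, -15/2) → (-36, 90, 45/2); (15, -24, -3) → (-30, 72, 9)

image vertices: (-36, 90, 45/2), (-30, 72, 9)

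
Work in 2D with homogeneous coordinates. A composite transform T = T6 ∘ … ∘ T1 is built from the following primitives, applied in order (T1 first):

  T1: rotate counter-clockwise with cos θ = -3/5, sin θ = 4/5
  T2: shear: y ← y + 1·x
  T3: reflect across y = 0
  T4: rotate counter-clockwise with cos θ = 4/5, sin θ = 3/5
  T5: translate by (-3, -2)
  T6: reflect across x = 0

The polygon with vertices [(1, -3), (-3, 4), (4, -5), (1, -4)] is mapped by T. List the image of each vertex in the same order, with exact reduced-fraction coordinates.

image vertices: (-27/25, -111/25), (196/25, 53/25), (-74/25, -182/25), (-64/25, -127/25)

T1 rotate counter-clockwise with cos θ = -3/5, sin θ = 4/5: (1, -3) → (9/5, 13/5); (-3, 4) → (-7/5, -24/5); (4, -5) → (8/5, 31/5); (1, -4) → (13/5, 16/5)
T2 shear: y ← y + 1·x: (9/5, 13/5) → (9/5, 22/5); (-7/5, -24/5) → (-7/5, -31/5); (8/5, 31/5) → (8/5, 39/5); (13/5, 16/5) → (13/5, 29/5)
T3 reflect across y = 0: (9/5, 22/5) → (9/5, -22/5); (-7/5, -31/5) → (-7/5, 31/5); (8/5, 39/5) → (8/5, -39/5); (13/5, 29/5) → (13/5, -29/5)
T4 rotate counter-clockwise with cos θ = 4/5, sin θ = 3/5: (9/5, -22/5) → (102/25, -61/25); (-7/5, 31/5) → (-121/25, 103/25); (8/5, -39/5) → (149/25, -132/25); (13/5, -29/5) → (139/25, -77/25)
T5 translate by (-3, -2): (102/25, -61/25) → (27/25, -111/25); (-121/25, 103/25) → (-196/25, 53/25); (149/25, -132/25) → (74/25, -182/25); (139/25, -77/25) → (64/25, -127/25)
T6 reflect across x = 0: (27/25, -111/25) → (-27/25, -111/25); (-196/25, 53/25) → (196/25, 53/25); (74/25, -182/25) → (-74/25, -182/25); (64/25, -127/25) → (-64/25, -127/25)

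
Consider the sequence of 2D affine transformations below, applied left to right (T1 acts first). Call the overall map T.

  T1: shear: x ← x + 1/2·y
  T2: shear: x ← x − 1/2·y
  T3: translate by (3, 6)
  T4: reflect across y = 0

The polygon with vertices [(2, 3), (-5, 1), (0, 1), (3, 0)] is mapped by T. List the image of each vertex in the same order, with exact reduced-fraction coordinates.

T1 shear: x ← x + 1/2·y: (2, 3) → (7/2, 3); (-5, 1) → (-9/2, 1); (0, 1) → (1/2, 1); (3, 0) → (3, 0)
T2 shear: x ← x − 1/2·y: (7/2, 3) → (2, 3); (-9/2, 1) → (-5, 1); (1/2, 1) → (0, 1); (3, 0) → (3, 0)
T3 translate by (3, 6): (2, 3) → (5, 9); (-5, 1) → (-2, 7); (0, 1) → (3, 7); (3, 0) → (6, 6)
T4 reflect across y = 0: (5, 9) → (5, -9); (-2, 7) → (-2, -7); (3, 7) → (3, -7); (6, 6) → (6, -6)

image vertices: (5, -9), (-2, -7), (3, -7), (6, -6)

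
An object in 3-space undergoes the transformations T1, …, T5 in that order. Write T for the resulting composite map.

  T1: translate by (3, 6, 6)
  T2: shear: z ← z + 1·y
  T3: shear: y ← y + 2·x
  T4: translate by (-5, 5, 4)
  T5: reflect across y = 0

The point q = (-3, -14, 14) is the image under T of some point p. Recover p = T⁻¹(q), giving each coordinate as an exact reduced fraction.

p = (-1, -1, -1)

T1 = [1 0 0 3; 0 1 0 6; 0 0 1 6; 0 0 0 1]
T2·T1 = [1 0 0 3; 0 1 0 6; 0 1 1 12; 0 0 0 1]
T3·…·T1 = [1 0 0 3; 2 1 0 12; 0 1 1 12; 0 0 0 1]
T4·…·T1 = [1 0 0 -2; 2 1 0 17; 0 1 1 16; 0 0 0 1]
T5·…·T1 = [1 0 0 -2; -2 -1 0 -17; 0 1 1 16; 0 0 0 1]
det M = -1; M⁻¹ = [1 0 0 2; -2 -1 0 -21; 2 1 1 5; 0 0 0 1]
M⁻¹ · (-3, -14, 14)ᵀ = (-1, -1, -1)ᵀ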